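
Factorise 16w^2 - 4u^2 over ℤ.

4(2w - u)(2w + u)

Factor out 4, leaving 4w^2 - u^2, which is a difference of two squares.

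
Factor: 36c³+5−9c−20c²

(2c+1)(2c−1)(9c−5)

Group as (36c³−9c) + (−20c²+5) = 9c(4c²−1) − 5(4c²−1).
Both groups share the factor (4c²−1).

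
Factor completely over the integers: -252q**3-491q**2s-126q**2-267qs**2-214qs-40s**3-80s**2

-(4q+s+2)(7q+8s)(9q+5s)

Group: 4q(-63q**2-107qs-40s**2) + (s+2)(-63q**2-107qs-40s**2); both groups contain (-63q**2-107qs-40s**2), so (4q+s+2) is a factor with cofactor -63q**2-107qs-40s**2.
The cofactor groups again: -63q**2-107qs-40s**2 = -9q(7q+8s) - 5s(7q+8s); both groups contain (7q+8s), giving -(9q+5s)(7q+8s).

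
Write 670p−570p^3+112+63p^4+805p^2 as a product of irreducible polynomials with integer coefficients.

(3p+1)(3p−8)(7p+2)(p−7)

Among the possible rational roots, p = −1/3 is a root, so (3p+1) is a factor; dividing leaves 21p^3−197p^2+334p+112.
Continuing, p = −2/7 is a root, giving the factor (7p+2) and quotient 3p^2−29p+56.
The remaining quadratic factors as (3p−8)(p−7).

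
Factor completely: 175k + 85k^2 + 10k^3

5k(2k + 7)(k + 5)

Pull out the common factor 5k, then factor the remaining trinomial.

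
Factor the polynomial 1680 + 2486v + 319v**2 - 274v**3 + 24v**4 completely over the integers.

(4v + 7)(6v + 5)(v - 6)(v - 8)

Among the possible rational roots, v = -7/4 is a root, giving the factor (4v + 7) and quotient 6v**3 - 79v**2 + 218v + 240.
Then v = 8 is a root, so (v - 8) is a factor; dividing leaves 6v**2 - 31v - 30.
The remaining quadratic factors as (6v + 5)(v - 6).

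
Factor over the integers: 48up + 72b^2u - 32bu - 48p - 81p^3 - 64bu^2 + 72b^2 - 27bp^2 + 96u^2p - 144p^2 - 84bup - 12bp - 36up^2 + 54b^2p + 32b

Group: 9b(8bu + 6bp + 8b - 12up - 9p^2 - 12p) + (-8u + 9p + 4)(8bu + 6bp + 8b - 12up - 9p^2 - 12p); both groups contain (8bu + 6bp + 8b - 12up - 9p^2 - 12p), so (9b - 8u + 9p + 4) is a factor with cofactor 8bu + 6bp + 8b - 12up - 9p^2 - 12p.
The cofactor groups again: 8bu + 6bp + 8b - 12up - 9p^2 - 12p = 4u(2b - 3p) + (3p + 4)(2b - 3p); both groups contain (2b - 3p), giving (4u + 3p + 4)(2b - 3p).

(2b - 3p)(4u + 3p + 4)(9b - 8u + 9p + 4)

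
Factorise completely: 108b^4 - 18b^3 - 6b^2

Pull out the common factor 6b^2, then factor the remaining trinomial.

6b^2(3b - 1)(6b + 1)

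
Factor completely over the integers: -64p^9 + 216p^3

Factor out 8p^3 first: what remains is -8p^6 + 27.
Recognize a difference of cubes with the parts 3 and 2p^2.

-8p^3(2p^2 - 3)(4p^4 + 6p^2 + 9)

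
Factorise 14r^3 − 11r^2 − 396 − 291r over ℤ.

(2r − 11)(7r + 12)(r + 3)

Testing divisors of the constant over divisors of the leading coefficient, r = −3 is a root, so (r + 3) divides it; the quotient is 14r^2 − 53r − 132.
The remaining quadratic factors as (2r − 11)(7r + 12).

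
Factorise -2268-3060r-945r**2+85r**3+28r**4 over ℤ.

(4r+7)(7r+9)(r+6)(r-6)

Trying the rational-root candidates, r = -9/7 is a root, so (7r+9) is a factor; dividing leaves 4r**3+7r**2-144r-252.
Continuing, r = -7/4 is a root, so (4r+7) divides it; the quotient is r**2-36.
The remaining quadratic factors as (r+6)(r-6).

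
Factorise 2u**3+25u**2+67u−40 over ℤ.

(2u−1)(u+5)(u+8)

Testing divisors of the constant over divisors of the leading coefficient, u = 1/2 is a root, so (2u−1) divides it; the quotient is u**2+13u+40.
The remaining quadratic factors as (u+8)(u+5).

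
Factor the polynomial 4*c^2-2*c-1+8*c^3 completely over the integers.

(2*c+1)^2*(2*c-1)

Group as (8*c^3-2*c) + (4*c^2-1) = 2*c*(4*c^2-1) + (4*c^2-1).
Both groups share the factor (4*c^2-1).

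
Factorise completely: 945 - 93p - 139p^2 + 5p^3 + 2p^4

By the rational root theorem, p = -3 is a root, so (p + 3) divides it; the quotient is 2p^3 - p^2 - 136p + 315.
Continuing, p = -9 is a root, giving the factor (p + 9) and quotient 2p^2 - 19p + 35.
The remaining quadratic factors as (p - 7)(2p - 5).

(2p - 5)(p + 3)(p + 9)(p - 7)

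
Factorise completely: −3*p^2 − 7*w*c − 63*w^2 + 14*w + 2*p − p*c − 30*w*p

−(9*w + 3*p + c − 2)*(7*w + p)

Group: −7*w*(9*w + 3*p + c − 2) − p*(9*w + 3*p + c − 2); both groups contain (9*w + 3*p + c − 2).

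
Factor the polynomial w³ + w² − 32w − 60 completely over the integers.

Trying the rational-root candidates, w = 6 is a root, so (w − 6) divides it; the quotient is w² + 7w + 10.
The remaining quadratic factors as (w + 5)(w + 2).

(w + 2)(w + 5)(w − 6)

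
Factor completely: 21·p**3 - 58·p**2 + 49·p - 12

By the rational root theorem, p = 1 is a root, giving the factor (p - 1) and quotient 21·p**2 - 37·p + 12.
The remaining quadratic factors as (3·p - 4)(7·p - 3).

(3·p - 4)·(7·p - 3)·(p - 1)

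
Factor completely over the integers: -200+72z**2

Every term has a factor of 8. Then 9z**2-25 = (3z)² − (5)².

8(3z+5)(3z-5)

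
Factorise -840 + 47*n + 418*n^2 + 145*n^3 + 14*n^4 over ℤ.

Testing divisors of the constant over divisors of the leading coefficient, n = -3 is a root, giving the factor (n + 3) and quotient 14*n^3 + 103*n^2 + 109*n - 280.
Then n = 8/7 is a root, so (7*n - 8) is a factor; dividing leaves 2*n^2 + 17*n + 35.
The remaining quadratic factors as (2*n + 7)(n + 5).

(2*n + 7)*(7*n - 8)*(n + 3)*(n + 5)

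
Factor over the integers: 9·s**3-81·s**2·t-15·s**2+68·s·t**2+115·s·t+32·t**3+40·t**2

(3·s+t)·(3·s-4·t-5)·(s-8·t)

Group: 3·s·(3·s**2-28·s·t-5·s+32·t**2+40·t) + t·(3·s**2-28·s·t-5·s+32·t**2+40·t); both groups contain (3·s**2-28·s·t-5·s+32·t**2+40·t), so (3·s+t) is a factor with cofactor 3·s**2-28·s·t-5·s+32·t**2+40·t.
The cofactor groups again: 3·s**2-28·s·t-5·s+32·t**2+40·t = 3·s·(s-8·t) + (-4·t-5)·(s-8·t); both groups contain (s-8·t), giving (3·s-4·t-5)·(s-8·t).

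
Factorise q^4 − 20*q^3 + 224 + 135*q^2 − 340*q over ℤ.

Among the possible rational roots, q = 7 is a root, giving the factor (q − 7) and quotient q^3 − 13*q^2 + 44*q − 32.
Then q = 8 is a root, so (q − 8) is a factor; dividing leaves q^2 − 5*q + 4.
The remaining quadratic factors as (q − 1)(q − 4).

(q − 1)*(q − 4)*(q − 7)*(q − 8)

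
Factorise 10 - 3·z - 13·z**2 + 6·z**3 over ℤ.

(6·z + 5)·(z - 1)·(z - 2)

By the rational root theorem, z = -5/6 is a root, so (6·z + 5) divides it; the quotient is z**2 - 3·z + 2.
The remaining quadratic factors as (z - 2)(z - 1).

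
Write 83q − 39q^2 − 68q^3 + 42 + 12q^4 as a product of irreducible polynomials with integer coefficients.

(2q + 1)(6q − 7)(q + 1)(q − 6)

Among the possible rational roots, q = −1/2 is a root, giving the factor (2q + 1) and quotient 6q^3 − 37q^2 − q + 42.
Next, q = 6 is a root, so (q − 6) divides it; the quotient is 6q^2 − q − 7.
The remaining quadratic factors as (6q − 7)(q + 1).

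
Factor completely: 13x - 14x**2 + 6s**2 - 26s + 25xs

-(x - 2s)(14x + 3s - 13)

Group: -14x(x - 2s) + (-3s + 13)(x - 2s); both groups contain (x - 2s).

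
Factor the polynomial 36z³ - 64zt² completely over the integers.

4z(3z - 4t)(3z + 4t)

Factor out 4z, leaving 9z² - 16t², which is a difference of two squares.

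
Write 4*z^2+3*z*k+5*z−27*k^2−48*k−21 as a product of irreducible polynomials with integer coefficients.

(4*z−9*k−7)*(z+3*k+3)

Group: z*(4*z−9*k−7) + (3*k+3)*(4*z−9*k−7); both groups contain (4*z−9*k−7).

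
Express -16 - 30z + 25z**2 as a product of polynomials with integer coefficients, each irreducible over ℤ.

Need a pair with product 25·(-16) = -400 and sum -30: that's -40 and 10.
Split the middle term: 25z**2 - 40z + 10z - 16 = 5z(5z - 8) + 2(5z - 8).

(5z + 2)(5z - 8)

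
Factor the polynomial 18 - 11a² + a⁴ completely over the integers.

(a + 3)(a - 3)(a² - 2)

Substitute u = a² to get a quadratic in u, then factor.
a² - 9 is a difference of squares.
a² - 2 is irreducible over ℤ (2 is not a perfect square).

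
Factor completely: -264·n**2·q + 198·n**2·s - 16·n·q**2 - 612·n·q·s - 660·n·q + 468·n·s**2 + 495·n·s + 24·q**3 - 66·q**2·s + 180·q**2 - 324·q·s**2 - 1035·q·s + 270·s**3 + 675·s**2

-(11·n - 3·q + 15·s)·(4·q - 3·s)·(6·n + 2·q + 6·s + 15)

Group: 6·n·(-44·n·q + 33·n·s + 12·q**2 - 69·q·s + 45·s**2) + (2·q + 6·s + 15)·(-44·n·q + 33·n·s + 12·q**2 - 69·q·s + 45·s**2); both groups contain (-44·n·q + 33·n·s + 12·q**2 - 69·q·s + 45·s**2), so (6·n + 2·q + 6·s + 15) is a factor with cofactor -44·n·q + 33·n·s + 12·q**2 - 69·q·s + 45·s**2.
The cofactor groups again: -44·n·q + 33·n·s + 12·q**2 - 69·q·s + 45·s**2 = -4·q·(11·n - 3·q + 15·s) + 3·s·(11·n - 3·q + 15·s); both groups contain (11·n - 3·q + 15·s), giving -(4·q - 3·s)·(11·n - 3·q + 15·s).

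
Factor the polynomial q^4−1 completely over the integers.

Difference of squares twice: with A = q and B = 1, A⁴ − B⁴ = (A² − B²)(A² + B²), and A² − B² factors again.

(q+1)*(q−1)*(q^2+1)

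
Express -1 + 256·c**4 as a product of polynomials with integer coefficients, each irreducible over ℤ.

(4·c)⁴ − (1)⁴ = ((4·c)² − (1)²)((4·c)² + (1)²); the first factor splits again, the second (16·c**2 + 1) is irreducible.

(4·c + 1)·(4·c - 1)·(16·c**2 + 1)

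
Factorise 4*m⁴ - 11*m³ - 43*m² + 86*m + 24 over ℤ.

By the rational root theorem, m = 2 is a root, giving the factor (m - 2) and quotient 4*m³ - 3*m² - 49*m - 12.
Next, m = -1/4 is a root, so (4*m + 1) is a factor; dividing leaves m² - m - 12.
The remaining quadratic factors as (m - 4)(m + 3).

(4*m + 1)*(m + 3)*(m - 2)*(m - 4)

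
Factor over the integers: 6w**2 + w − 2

(2w − 1)(3w + 2)

Need a pair with product 6·(−2) = −12 and sum 1: that's 4 and −3.
Split the middle term: 6w**2 + 4w − 3w − 2 = 2w(3w + 2) − (3w + 2).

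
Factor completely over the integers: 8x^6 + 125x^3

Pull out the common factor x^3, leaving 8x^3 + 125.
Recognize a sum of cubes with the parts 2x and 5.

x^3(2x + 5)(4x^2 − 10x + 25)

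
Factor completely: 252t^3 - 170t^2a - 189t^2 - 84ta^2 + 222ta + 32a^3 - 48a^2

(7t - 2a)(9t - 8a)(4t + 2a - 3)

Group: 4t(63t^2 - 74ta + 16a^2) + (2a - 3)(63t^2 - 74ta + 16a^2); both groups contain (63t^2 - 74ta + 16a^2), so (4t + 2a - 3) is a factor with cofactor 63t^2 - 74ta + 16a^2.
The cofactor groups again: 63t^2 - 74ta + 16a^2 = 7t(9t - 8a) - 2a(9t - 8a); both groups contain (9t - 8a), giving (7t - 2a)(9t - 8a).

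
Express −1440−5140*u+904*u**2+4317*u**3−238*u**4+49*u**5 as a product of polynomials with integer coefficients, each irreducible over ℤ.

Testing divisors of the constant over divisors of the leading coefficient, u = 8/7 is a root, so (7*u−8) divides it; the quotient is 7*u**4−26*u**3+587*u**2+800*u+180.
Then u = −1 is a root, giving the factor (u+1) and quotient 7*u**3−33*u**2+620*u+180.
Next, u = −2/7 is a root, giving the factor (7*u+2) and quotient u**2−5*u+90.
The quadratic u**2−5*u+90 has discriminant −335 < 0 and is irreducible over ℤ.

(7*u+2)*(7*u−8)*(u+1)*(u**2−5*u+90)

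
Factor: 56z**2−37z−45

Need a pair with product 56·(−45) = −2520 and sum −37: that's −72 and 35.
Split the middle term: 56z**2−72z + 35z−45 = 8z(7z−9) + 5(7z−9).

(7z−9)(8z+5)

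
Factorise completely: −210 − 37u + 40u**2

(5u − 14)(8u + 15)

Need a pair with product 40·(−210) = −8400 and sum −37: that's −112 and 75.
Split the middle term: 40u**2 − 112u + 75u − 210 = 8u(5u − 14) + 15(5u − 14).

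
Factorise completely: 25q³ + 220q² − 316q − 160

(5q + 2)(5q − 8)(q + 10)

Among the possible rational roots, q = 8/5 is a root, so (5q − 8) divides it; the quotient is 5q² + 52q + 20.
The remaining quadratic factors as (q + 10)(5q + 2).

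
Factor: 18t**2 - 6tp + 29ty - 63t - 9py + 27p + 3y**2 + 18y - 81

(9t - 3p + y + 9)(2t + 3y - 9)

Group: 9t(2t + 3y - 9) + (-3p + y + 9)(2t + 3y - 9); both groups contain (2t + 3y - 9).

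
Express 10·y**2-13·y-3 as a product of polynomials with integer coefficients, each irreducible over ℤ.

Need a pair with product 10·(-3) = -30 and sum -13: that's 2 and -15.
Split the middle term: 10·y**2+2·y - 15·y-3 = 2·y·(5·y+1) - 3·(5·y+1).

(2·y-3)·(5·y+1)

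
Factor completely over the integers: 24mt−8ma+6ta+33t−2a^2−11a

(3t−a)(8m+2a+11)

Group: 3t(8m+2a+11) − a(8m+2a+11); both groups contain (8m+2a+11).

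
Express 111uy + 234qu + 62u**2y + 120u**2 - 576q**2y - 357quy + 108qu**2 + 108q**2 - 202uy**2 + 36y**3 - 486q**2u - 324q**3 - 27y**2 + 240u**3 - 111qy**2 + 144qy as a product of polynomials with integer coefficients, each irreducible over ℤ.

-(6q + 5u - y)(6q + 8u + 9y)(9q - 6u + 4y - 3)

Group: 6q(-54q**2 - 9qu - 15qy + 18q + 30u**2 - 26uy + 15u + 4y**2 - 3y) + (8u + 9y)(-54q**2 - 9qu - 15qy + 18q + 30u**2 - 26uy + 15u + 4y**2 - 3y); both groups contain (-54q**2 - 9qu - 15qy + 18q + 30u**2 - 26uy + 15u + 4y**2 - 3y), so (6q + 8u + 9y) is a factor with cofactor -54q**2 - 9qu - 15qy + 18q + 30u**2 - 26uy + 15u + 4y**2 - 3y.
The cofactor groups again: -54q**2 - 9qu - 15qy + 18q + 30u**2 - 26uy + 15u + 4y**2 - 3y = -6q(9q - 6u + 4y - 3) + (-5u + y)(9q - 6u + 4y - 3); both groups contain (9q - 6u + 4y - 3), giving -(6q + 5u - y)(9q - 6u + 4y - 3).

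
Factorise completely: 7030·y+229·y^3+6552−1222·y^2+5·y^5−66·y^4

(5·y+4)·(y−7)·(y−9)·(y^2+2·y+26)

By the rational root theorem, y = 7 is a root, so (y−7) divides it; the quotient is 5·y^4−31·y^3+12·y^2−1138·y−936.
Then y = 9 is a root, so (y−9) divides it; the quotient is 5·y^3+14·y^2+138·y+104.
Continuing, y = −4/5 is a root, so (5·y+4) divides it; the quotient is y^2+2·y+26.
The quadratic y^2+2·y+26 has discriminant −100 < 0 and is irreducible over ℤ.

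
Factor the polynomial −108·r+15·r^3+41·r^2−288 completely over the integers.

(3·r−8)·(5·r+12)·(r+3)

By the rational root theorem, r = −3 is a root, giving the factor (r+3) and quotient 15·r^2−4·r−96.
The remaining quadratic factors as (5·r+12)(3·r−8).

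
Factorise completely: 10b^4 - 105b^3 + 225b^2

Pull out the common factor 5b^2, then factor the remaining trinomial.

5b^2(2b - 15)(b - 3)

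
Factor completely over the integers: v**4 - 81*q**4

(v - 3*q)*(v + 3*q)*(v**2 + 9*q**2)

(v)⁴ − (3*q)⁴ = ((v)² − (3*q)²)((v)² + (3*q)²); the first factor splits again, the second (v**2 + 9*q**2) is irreducible.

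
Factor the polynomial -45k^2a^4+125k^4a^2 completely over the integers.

Every term has a factor of 5k^2a^2. Then 25k^2-9a^2 = (5k)² − (3a)².

5a^2k^2(5k-3a)(5k+3a)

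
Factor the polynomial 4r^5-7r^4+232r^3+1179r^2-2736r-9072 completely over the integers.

(4r+9)(r+4)(r-3)(r^2-5r+84)

By the rational root theorem, r = -9/4 is a root, giving the factor (4r+9) and quotient r^4-4r^3+67r^2+144r-1008.
Then r = 3 is a root, so (r-3) divides it; the quotient is r^3-r^2+64r+336.
Continuing, r = -4 is a root, so (r+4) is a factor; dividing leaves r^2-5r+84.
The quadratic r^2-5r+84 has discriminant -311 < 0 and is irreducible over ℤ.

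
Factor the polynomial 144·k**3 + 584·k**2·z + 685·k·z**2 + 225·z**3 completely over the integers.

(4·k + 5·z)·(4·k + 9·z)·(9·k + 5·z)

Group: 9·k·(16·k**2 + 56·k·z + 45·z**2) + 5·z·(16·k**2 + 56·k·z + 45·z**2); both groups contain (16·k**2 + 56·k·z + 45·z**2), so (9·k + 5·z) is a factor with cofactor 16·k**2 + 56·k·z + 45·z**2.
The cofactor groups again: 16·k**2 + 56·k·z + 45·z**2 = 4·k·(4·k + 5·z) + 9·z·(4·k + 5·z); both groups contain (4·k + 5·z), giving (4·k + 9·z)·(4·k + 5·z).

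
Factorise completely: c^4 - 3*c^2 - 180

(c^2 + 12)*(c^2 - 15)

Substitute u = c^2 to get a quadratic in u, then factor.
c^2 - 15 is irreducible over ℤ (15 is not a perfect square).
c^2 + 12 is irreducible over ℤ (always positive, so no real roots).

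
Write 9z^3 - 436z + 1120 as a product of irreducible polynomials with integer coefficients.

(3z - 10)(3z - 14)(z + 8)

By the rational root theorem, z = 14/3 is a root, so (3z - 14) is a factor; dividing leaves 3z^2 + 14z - 80.
The remaining quadratic factors as (z + 8)(3z - 10).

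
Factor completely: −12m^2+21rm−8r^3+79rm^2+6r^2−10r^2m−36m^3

Group: 2r(−4r^2−7rm+3r+36m^2+12m) − m(−4r^2−7rm+3r+36m^2+12m); both groups contain (−4r^2−7rm+3r+36m^2+12m), so (2r−m) is a factor with cofactor −4r^2−7rm+3r+36m^2+12m.
The cofactor groups again: −4r^2−7rm+3r+36m^2+12m = −r(4r−9m−3) − 4m(4r−9m−3); both groups contain (4r−9m−3), giving −(r+4m)(4r−9m−3).

−(4r−9m−3)(2r−m)(r+4m)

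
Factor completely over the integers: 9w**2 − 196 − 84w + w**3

(w + 14)(w + 2)(w − 7)

Trying the rational-root candidates, w = −2 is a root, so (w + 2) divides it; the quotient is w**2 + 7w − 98.
The remaining quadratic factors as (w − 7)(w + 14).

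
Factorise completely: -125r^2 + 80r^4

5r^2(4r + 5)(4r - 5)

Pull out the common factor 5r^2; 16r^2 - 25 is a difference of squares.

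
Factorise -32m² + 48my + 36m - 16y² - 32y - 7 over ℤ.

Group: -4m(8m - 4y - 7) + (4y + 1)(8m - 4y - 7); both groups contain (8m - 4y - 7).

-(4m - 4y - 1)(8m - 4y - 7)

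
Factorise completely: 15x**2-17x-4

(3x-4)(5x+1)

Need a pair with product 15·(-4) = -60 and sum -17: that's 3 and -20.
Split the middle term: 15x**2+3x - 20x-4 = 3x(5x+1) - 4(5x+1).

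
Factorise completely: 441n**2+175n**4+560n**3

7n**2(5n+7)(5n+9)

Pull out the common factor 7n**2, then factor the remaining trinomial.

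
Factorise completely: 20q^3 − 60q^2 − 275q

Pull out the common factor 5q, then factor the remaining trinomial.

5q(2q + 5)(2q − 11)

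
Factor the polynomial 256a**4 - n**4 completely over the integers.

Difference of squares twice: with A = 4a and B = n, A⁴ − B⁴ = (A² − B²)(A² + B²), and A² − B² factors again.

(4a + n)(4a - n)(16a**2 + n**2)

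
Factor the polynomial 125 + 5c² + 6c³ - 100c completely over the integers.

Trying the rational-root candidates, c = 5/3 is a root, so (3c - 5) divides it; the quotient is 2c² + 5c - 25.
The remaining quadratic factors as (2c - 5)(c + 5).

(2c - 5)(3c - 5)(c + 5)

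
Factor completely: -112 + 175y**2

Factor out 7, leaving 25y**2 - 16, which is a difference of two squares.

7(5y + 4)(5y - 4)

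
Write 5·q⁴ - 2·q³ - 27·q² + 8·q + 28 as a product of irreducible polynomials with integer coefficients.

Among the possible rational roots, q = 7/5 is a root, so (5·q - 7) divides it; the quotient is q³ + q² - 4·q - 4.
Then q = -1 is a root, so (q + 1) divides it; the quotient is q² - 4.
The remaining quadratic factors as (q + 2)(q - 2).

(5·q - 7)·(q + 1)·(q + 2)·(q - 2)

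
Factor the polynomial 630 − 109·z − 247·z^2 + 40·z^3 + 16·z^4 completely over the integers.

(4·z + 7)·(4·z − 9)·(z + 5)·(z − 2)

Among the possible rational roots, z = −5 is a root, giving the factor (z + 5) and quotient 16·z^3 − 40·z^2 − 47·z + 126.
Then z = 9/4 is a root, so (4·z − 9) is a factor; dividing leaves 4·z^2 − z − 14.
The remaining quadratic factors as (z − 2)(4·z + 7).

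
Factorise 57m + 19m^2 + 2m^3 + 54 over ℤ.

Among the possible rational roots, m = -9/2 is a root, so (2m + 9) divides it; the quotient is m^2 + 5m + 6.
The remaining quadratic factors as (m + 2)(m + 3).

(2m + 9)(m + 2)(m + 3)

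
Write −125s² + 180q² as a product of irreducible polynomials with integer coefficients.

5(6q + 5s)(6q − 5s)

Every term has a factor of 5. Then 36q² − 25s² = (6q)² − (5s)².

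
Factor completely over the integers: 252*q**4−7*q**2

Every term has a factor of 7*q**2. Then 36*q**2−1 = (6*q)² − (1)².

7*q**2*(6*q+1)*(6*q−1)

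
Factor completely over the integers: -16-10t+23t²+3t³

(3t+2)(t+8)(t-1)

Testing divisors of the constant over divisors of the leading coefficient, t = -8 is a root, giving the factor (t+8) and quotient 3t²-t-2.
The remaining quadratic factors as (t-1)(3t+2).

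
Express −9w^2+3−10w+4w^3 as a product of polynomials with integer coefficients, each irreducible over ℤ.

Trying the rational-root candidates, w = 3 is a root, so (w−3) is a factor; dividing leaves 4w^2+3w−1.
The remaining quadratic factors as (4w−1)(w+1).

(4w−1)(w+1)(w−3)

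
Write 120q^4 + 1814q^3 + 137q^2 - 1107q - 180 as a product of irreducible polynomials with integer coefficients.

(4q + 3)(5q - 4)(6q + 1)(q + 15)

Trying the rational-root candidates, q = -15 is a root, so (q + 15) divides it; the quotient is 120q^3 + 14q^2 - 73q - 12.
Next, q = -1/6 is a root, so (6q + 1) is a factor; dividing leaves 20q^2 - q - 12.
The remaining quadratic factors as (4q + 3)(5q - 4).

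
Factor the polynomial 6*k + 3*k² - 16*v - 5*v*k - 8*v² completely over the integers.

Group: -v*(8*v - 3*k) + (-k - 2)*(8*v - 3*k); both groups contain (8*v - 3*k).

-(8*v - 3*k)*(v + k + 2)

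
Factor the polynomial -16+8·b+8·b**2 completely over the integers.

Pull out the common factor 8, then factor the remaining trinomial.

8·(b+2)·(b-1)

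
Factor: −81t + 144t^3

Factor out 9t, leaving 16t^2 − 9, which is a difference of two squares.

9t(4t + 3)(4t − 3)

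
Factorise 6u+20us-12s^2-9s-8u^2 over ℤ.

-(2u-3s)(4u-4s-3)

Group: -4u(2u-3s) + (4s+3)(2u-3s); both groups contain (2u-3s).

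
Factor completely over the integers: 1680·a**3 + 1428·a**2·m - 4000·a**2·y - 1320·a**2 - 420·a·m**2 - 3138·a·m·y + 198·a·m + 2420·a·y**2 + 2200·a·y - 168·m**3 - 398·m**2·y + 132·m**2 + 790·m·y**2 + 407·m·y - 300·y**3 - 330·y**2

Group: 14·a·(120·a**2 - 18·a·m - 200·a·y - 12·m**2 - 37·m·y + 30·y**2) + (14·m - 10·y - 11)·(120·a**2 - 18·a·m - 200·a·y - 12·m**2 - 37·m·y + 30·y**2); both groups contain (120·a**2 - 18·a·m - 200·a·y - 12·m**2 - 37·m·y + 30·y**2), so (14·a + 14·m - 10·y - 11) is a factor with cofactor 120·a**2 - 18·a·m - 200·a·y - 12·m**2 - 37·m·y + 30·y**2.
The cofactor groups again: 120·a**2 - 18·a·m - 200·a·y - 12·m**2 - 37·m·y + 30·y**2 = 12·a·(10·a - 4·m - 15·y) + (3·m - 2·y)·(10·a - 4·m - 15·y); both groups contain (10·a - 4·m - 15·y), giving (12·a + 3·m - 2·y)·(10·a - 4·m - 15·y).

(10·a - 4·m - 15·y)·(12·a + 3·m - 2·y)·(14·a + 14·m - 10·y - 11)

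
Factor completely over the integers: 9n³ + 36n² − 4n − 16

(3n + 2)(3n − 2)(n + 4)

Testing divisors of the constant over divisors of the leading coefficient, n = −4 is a root, so (n + 4) divides it; the quotient is 9n² − 4.
The remaining quadratic factors as (3n + 2)(3n − 2).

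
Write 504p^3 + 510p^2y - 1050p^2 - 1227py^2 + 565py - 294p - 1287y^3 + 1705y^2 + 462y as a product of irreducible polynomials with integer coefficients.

(12p + 13y + 3)(6p + 9y - 14)(7p - 11y)

Group: 6p(84p^2 - 41py + 21p - 143y^2 - 33y) + (9y - 14)(84p^2 - 41py + 21p - 143y^2 - 33y); both groups contain (84p^2 - 41py + 21p - 143y^2 - 33y), so (6p + 9y - 14) is a factor with cofactor 84p^2 - 41py + 21p - 143y^2 - 33y.
The cofactor groups again: 84p^2 - 41py + 21p - 143y^2 - 33y = 7p(12p + 13y + 3) - 11y(12p + 13y + 3); both groups contain (12p + 13y + 3), giving (7p - 11y)(12p + 13y + 3).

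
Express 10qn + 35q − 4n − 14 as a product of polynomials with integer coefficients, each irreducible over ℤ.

(2n + 7)(5q − 2)

Group as (10qn + 35q) + (−4n − 14) = 5q(2n + 7) − 2(2n + 7).
Both groups share the factor (2n + 7).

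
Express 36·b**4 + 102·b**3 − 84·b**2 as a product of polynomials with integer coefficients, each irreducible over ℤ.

6·b**2·(2·b + 7)·(3·b − 2)

Pull out the common factor 6·b**2, then factor the remaining trinomial.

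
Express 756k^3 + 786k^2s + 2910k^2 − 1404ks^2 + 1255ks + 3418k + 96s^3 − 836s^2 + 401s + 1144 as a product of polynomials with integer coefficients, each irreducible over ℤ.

Group: 9k(84k^2 + 162ks + 202k − 12s^2 + 85s + 88) + (−8s + 13)(84k^2 + 162ks + 202k − 12s^2 + 85s + 88); both groups contain (84k^2 + 162ks + 202k − 12s^2 + 85s + 88), so (9k − 8s + 13) is a factor with cofactor 84k^2 + 162ks + 202k − 12s^2 + 85s + 88.
The cofactor groups again: 84k^2 + 162ks + 202k − 12s^2 + 85s + 88 = 14k(6k + 12s + 11) + (−s + 8)(6k + 12s + 11); both groups contain (6k + 12s + 11), giving (14k − s + 8)(6k + 12s + 11).

(14k − s + 8)(6k + 12s + 11)(9k − 8s + 13)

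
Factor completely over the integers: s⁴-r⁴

(s-r)*(s+r)*(s²+r²)

Difference of squares twice: with A = s and B = r, A⁴ − B⁴ = (A² − B²)(A² + B²), and A² − B² factors again.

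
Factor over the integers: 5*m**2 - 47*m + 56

(5*m - 7)*(m - 8)

Need a pair with product 5·56 = 280 and sum -47: that's -40 and -7.
Split the middle term: 5*m**2 - 40*m - 7*m + 56 = 5*m*(m - 8) - 7*(m - 8).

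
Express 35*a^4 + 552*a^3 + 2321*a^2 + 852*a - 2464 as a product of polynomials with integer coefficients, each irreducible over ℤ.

(5*a - 4)*(7*a + 11)*(a + 7)*(a + 8)

Testing divisors of the constant over divisors of the leading coefficient, a = 4/5 is a root, so (5*a - 4) divides it; the quotient is 7*a^3 + 116*a^2 + 557*a + 616.
Next, a = -7 is a root, so (a + 7) is a factor; dividing leaves 7*a^2 + 67*a + 88.
The remaining quadratic factors as (a + 8)(7*a + 11).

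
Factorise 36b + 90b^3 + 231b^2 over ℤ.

3b(5b + 12)(6b + 1)

Pull out the common factor 3b, then factor the remaining trinomial.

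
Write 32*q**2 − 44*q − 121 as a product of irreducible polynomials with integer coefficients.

(4*q − 11)*(8*q + 11)

Need a pair with product 32·(−121) = −3872 and sum −44: that's −88 and 44.
Split the middle term: 32*q**2 − 88*q + 44*q − 121 = 8*q*(4*q − 11) + 11*(4*q − 11).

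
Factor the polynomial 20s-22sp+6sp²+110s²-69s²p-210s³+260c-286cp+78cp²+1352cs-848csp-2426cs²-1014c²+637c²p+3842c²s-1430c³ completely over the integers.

Group: 10c(-143c²+184cs+78cp-130c+15s²+6sp-10s) + (-14s+p-2)(-143c²+184cs+78cp-130c+15s²+6sp-10s); both groups contain (-143c²+184cs+78cp-130c+15s²+6sp-10s), so (10c-14s+p-2) is a factor with cofactor -143c²+184cs+78cp-130c+15s²+6sp-10s.
The cofactor groups again: -143c²+184cs+78cp-130c+15s²+6sp-10s = -11c(13c+s) + (15s+6p-10)(13c+s); both groups contain (13c+s), giving -(11c-15s-6p+10)(13c+s).

-(10c-14s+p-2)(11c-15s-6p+10)(13c+s)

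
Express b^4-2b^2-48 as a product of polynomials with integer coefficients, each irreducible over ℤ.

(b^2+6)(b^2-8)

Substitute u = b^2 to get a quadratic in u, then factor.
b^2+6 is irreducible over ℤ (always positive, so no real roots).
b^2-8 is irreducible over ℤ (8 is not a perfect square).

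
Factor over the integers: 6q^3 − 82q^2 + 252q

Pull out the common factor 2q, then factor the remaining trinomial.

2q(3q − 14)(q − 9)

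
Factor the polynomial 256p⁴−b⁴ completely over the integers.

Difference of squares twice: with A = 4p and B = b, A⁴ − B⁴ = (A² − B²)(A² + B²), and A² − B² factors again.

(4p−b)(4p+b)(16p²+b²)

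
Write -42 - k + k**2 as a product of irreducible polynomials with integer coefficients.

(k + 6)·(k - 7)

Two integers with product -42 and sum -1 are -7 and 6.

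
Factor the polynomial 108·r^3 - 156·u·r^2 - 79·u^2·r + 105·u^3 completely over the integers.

Group: 5·u·(21·u^2 - 41·u·r + 18·r^2) + 6·r·(21·u^2 - 41·u·r + 18·r^2); both groups contain (21·u^2 - 41·u·r + 18·r^2), so (5·u + 6·r) is a factor with cofactor 21·u^2 - 41·u·r + 18·r^2.
The cofactor groups again: 21·u^2 - 41·u·r + 18·r^2 = 7·u·(3·u - 2·r) - 9·r·(3·u - 2·r); both groups contain (3·u - 2·r), giving (7·u - 9·r)·(3·u - 2·r).

(3·u - 2·r)·(7·u - 9·r)·(5·u + 6·r)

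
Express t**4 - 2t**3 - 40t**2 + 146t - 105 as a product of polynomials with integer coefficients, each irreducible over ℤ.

(t + 7)(t - 1)(t - 3)(t - 5)

Testing divisors of the constant over divisors of the leading coefficient, t = -7 is a root, giving the factor (t + 7) and quotient t**3 - 9t**2 + 23t - 15.
Then t = 1 is a root, so (t - 1) is a factor; dividing leaves t**2 - 8t + 15.
The remaining quadratic factors as (t - 5)(t - 3).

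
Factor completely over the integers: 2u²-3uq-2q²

(u-2q)(2u+q)

Group: 2u(u-2q) + q(u-2q); both groups contain (u-2q).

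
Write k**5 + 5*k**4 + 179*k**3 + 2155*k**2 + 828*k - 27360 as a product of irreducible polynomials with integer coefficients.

Among the possible rational roots, k = -5 is a root, giving the factor (k + 5) and quotient k**4 + 179*k**2 + 1260*k - 5472.
Next, k = 3 is a root, so (k - 3) divides it; the quotient is k**3 + 3*k**2 + 188*k + 1824.
Then k = -8 is a root, so (k + 8) is a factor; dividing leaves k**2 - 5*k + 228.
The quadratic k**2 - 5*k + 228 has discriminant -887 < 0 and is irreducible over ℤ.

(k + 5)*(k + 8)*(k - 3)*(k**2 - 5*k + 228)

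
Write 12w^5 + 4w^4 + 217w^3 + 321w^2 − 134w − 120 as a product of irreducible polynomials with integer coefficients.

By the rational root theorem, w = −1/2 is a root, giving the factor (2w + 1) and quotient 6w^4 − w^3 + 109w^2 + 106w − 120.
Then w = 2/3 is a root, so (3w − 2) is a factor; dividing leaves 2w^3 + w^2 + 37w + 60.
Next, w = −3/2 is a root, giving the factor (2w + 3) and quotient w^2 − w + 20.
The quadratic w^2 − w + 20 has discriminant −79 < 0 and is irreducible over ℤ.

(2w + 1)(2w + 3)(3w − 2)(w^2 − w + 20)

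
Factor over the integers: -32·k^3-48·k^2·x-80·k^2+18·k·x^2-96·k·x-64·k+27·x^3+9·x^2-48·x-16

Group: 2·k·(-16·k^2-32·k+9·x^2-16) + (3·x+1)·(-16·k^2-32·k+9·x^2-16); both groups contain (-16·k^2-32·k+9·x^2-16), so (2·k+3·x+1) is a factor with cofactor -16·k^2-32·k+9·x^2-16.
The cofactor groups again: -16·k^2-32·k+9·x^2-16 = -4·k·(4·k-3·x+4) + (-3·x-4)·(4·k-3·x+4); both groups contain (4·k-3·x+4), giving -(4·k+3·x+4)·(4·k-3·x+4).

-(2·k+3·x+1)·(4·k+3·x+4)·(4·k-3·x+4)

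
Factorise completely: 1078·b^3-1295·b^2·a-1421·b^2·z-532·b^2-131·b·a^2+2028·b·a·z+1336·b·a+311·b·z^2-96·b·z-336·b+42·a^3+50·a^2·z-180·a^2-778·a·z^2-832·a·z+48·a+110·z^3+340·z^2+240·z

Group: 14·b·(77·b^2-109·b·a-41·b·z+28·b+14·a^2+68·a·z-4·a-10·z^2-20·z) + (3·a-11·z-12)·(77·b^2-109·b·a-41·b·z+28·b+14·a^2+68·a·z-4·a-10·z^2-20·z); both groups contain (77·b^2-109·b·a-41·b·z+28·b+14·a^2+68·a·z-4·a-10·z^2-20·z), so (14·b+3·a-11·z-12) is a factor with cofactor 77·b^2-109·b·a-41·b·z+28·b+14·a^2+68·a·z-4·a-10·z^2-20·z.
The cofactor groups again: 77·b^2-109·b·a-41·b·z+28·b+14·a^2+68·a·z-4·a-10·z^2-20·z = 11·b·(7·b-a-5·z) + (-14·a+2·z+4)·(7·b-a-5·z); both groups contain (7·b-a-5·z), giving (11·b-14·a+2·z+4)·(7·b-a-5·z).

(11·b-14·a+2·z+4)·(7·b-a-5·z)·(14·b+3·a-11·z-12)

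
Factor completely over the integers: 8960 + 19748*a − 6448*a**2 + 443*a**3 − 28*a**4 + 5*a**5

Testing divisors of the constant over divisors of the leading coefficient, a = 5 is a root, giving the factor (a − 5) and quotient 5*a**4 − 3*a**3 + 428*a**2 − 4308*a − 1792.
Next, a = −2/5 is a root, so (5*a + 2) divides it; the quotient is a**3 − a**2 + 86*a − 896.
Continuing, a = 7 is a root, so (a − 7) is a factor; dividing leaves a**2 + 6*a + 128.
The quadratic a**2 + 6*a + 128 has discriminant −476 < 0 and is irreducible over ℤ.

(5*a + 2)*(a − 5)*(a − 7)*(a**2 + 6*a + 128)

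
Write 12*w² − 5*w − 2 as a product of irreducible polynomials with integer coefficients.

(3*w − 2)*(4*w + 1)

Need a pair with product 12·(−2) = −24 and sum −5: that's 3 and −8.
Split the middle term: 12*w² + 3*w − 8*w − 2 = 3*w*(4*w + 1) − 2*(4*w + 1).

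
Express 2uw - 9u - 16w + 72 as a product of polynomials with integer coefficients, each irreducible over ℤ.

Group as (2uw - 9u) + (-16w + 72) = u(2w - 9) - 8(2w - 9).
Both groups share the factor (2w - 9).

(2w - 9)(u - 8)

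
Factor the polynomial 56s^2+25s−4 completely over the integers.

Need a pair with product 56·(−4) = −224 and sum 25: that's −7 and 32.
Split the middle term: 56s^2−7s + 32s−4 = 7s(8s−1) + 4(8s−1).

(7s+4)(8s−1)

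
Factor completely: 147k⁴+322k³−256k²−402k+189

Among the possible rational roots, k = −7/3 is a root, so (3k+7) divides it; the quotient is 49k³−7k²−69k+27.
Then k = −9/7 is a root, so (7k+9) is a factor; dividing leaves 7k²−10k+3.
The remaining quadratic factors as (k−1)(7k−3).

(3k+7)(7k+9)(7k−3)(k−1)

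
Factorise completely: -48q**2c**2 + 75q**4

3q**2(5q - 4c)(5q + 4c)

Pull out the common factor 3q**2; 25q**2 - 16c**2 is a difference of squares.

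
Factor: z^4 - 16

(z)⁴ − (2)⁴ = ((z)² − (2)²)((z)² + (2)²); the first factor splits again, the second (z^2 + 4) is irreducible.

(z + 2)(z - 2)(z^2 + 4)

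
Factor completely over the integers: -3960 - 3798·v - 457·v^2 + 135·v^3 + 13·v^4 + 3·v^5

Trying the rational-root candidates, v = -3 is a root, giving the factor (v + 3) and quotient 3·v^4 + 4·v^3 + 123·v^2 - 826·v - 1320.
Continuing, v = 5 is a root, giving the factor (v - 5) and quotient 3·v^3 + 19·v^2 + 218·v + 264.
Continuing, v = -4/3 is a root, so (3·v + 4) is a factor; dividing leaves v^2 + 5·v + 66.
The quadratic v^2 + 5·v + 66 has discriminant -239 < 0 and is irreducible over ℤ.

(3·v + 4)·(v + 3)·(v - 5)·(v^2 + 5·v + 66)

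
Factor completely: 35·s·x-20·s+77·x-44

(5·s+11)·(7·x-4)

Group as (35·s·x-20·s) + (77·x-44) = 5·s·(7·x-4) + 11·(7·x-4).
Both groups share the factor (7·x-4).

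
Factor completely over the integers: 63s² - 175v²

7(3s + 5v)(3s - 5v)

Pull out the common factor 7; 9s² - 25v² is a difference of squares.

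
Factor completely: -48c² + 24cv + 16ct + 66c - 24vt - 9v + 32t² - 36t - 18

Group: -6c(8c - 8t - 3) + (3v - 4t + 6)(8c - 8t - 3); both groups contain (8c - 8t - 3).

-(6c - 3v + 4t - 6)(8c - 8t - 3)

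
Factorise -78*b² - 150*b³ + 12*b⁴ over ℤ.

6*b²*(2*b + 1)*(b - 13)

Pull out the common factor 6*b², then factor the remaining trinomial.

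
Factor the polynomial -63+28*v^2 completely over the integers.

7*(2*v+3)*(2*v-3)

Pull out the common factor 7; 4*v^2-9 is a difference of squares.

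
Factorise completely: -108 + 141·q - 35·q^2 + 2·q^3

(2·q - 9)·(q - 1)·(q - 12)

By the rational root theorem, q = 9/2 is a root, so (2·q - 9) divides it; the quotient is q^2 - 13·q + 12.
The remaining quadratic factors as (q - 12)(q - 1).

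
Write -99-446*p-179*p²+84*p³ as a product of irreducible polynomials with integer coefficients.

(3*p-11)*(4*p+1)*(7*p+9)

Trying the rational-root candidates, p = -1/4 is a root, so (4*p+1) divides it; the quotient is 21*p²-50*p-99.
The remaining quadratic factors as (3*p-11)(7*p+9).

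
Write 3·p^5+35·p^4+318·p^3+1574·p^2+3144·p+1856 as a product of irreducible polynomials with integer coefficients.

Trying the rational-root candidates, p = −4 is a root, so (p+4) divides it; the quotient is 3·p^4+23·p^3+226·p^2+670·p+464.
Then p = −8/3 is a root, so (3·p+8) divides it; the quotient is p^3+5·p^2+62·p+58.
Then p = −1 is a root, giving the factor (p+1) and quotient p^2+4·p+58.
The quadratic p^2+4·p+58 has discriminant −216 < 0 and is irreducible over ℤ.

(3·p+8)·(p+1)·(p+4)·(p^2+4·p+58)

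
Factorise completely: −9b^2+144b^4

9b^2(4b+1)(4b−1)

Pull out the common factor 9b^2; 16b^2−1 is a difference of squares.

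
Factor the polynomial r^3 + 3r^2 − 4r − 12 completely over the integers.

Testing divisors of the constant over divisors of the leading coefficient, r = 2 is a root, giving the factor (r − 2) and quotient r^2 + 5r + 6.
The remaining quadratic factors as (r + 3)(r + 2).

(r + 2)(r + 3)(r − 2)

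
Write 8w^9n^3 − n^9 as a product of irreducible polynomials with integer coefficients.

n^3(2w^3 − n^2)(4w^6 + 2w^3n^2 + n^4)

Factor out n^3 first: what remains is 8w^9 − n^6.
Recognize a difference of cubes with the parts 2w^3 and n^2.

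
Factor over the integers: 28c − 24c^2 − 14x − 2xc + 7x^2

(x − 2c)(7x + 12c − 14)

Group: 7x(x − 2c) + (12c − 14)(x − 2c); both groups contain (x − 2c).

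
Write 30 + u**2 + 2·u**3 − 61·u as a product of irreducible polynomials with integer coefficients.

Among the possible rational roots, u = 1/2 is a root, so (2·u − 1) is a factor; dividing leaves u**2 + u − 30.
The remaining quadratic factors as (u − 5)(u + 6).

(2·u − 1)·(u + 6)·(u − 5)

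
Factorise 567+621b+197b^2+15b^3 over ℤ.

(3b+7)(5b+9)(b+9)

By the rational root theorem, b = -9/5 is a root, so (5b+9) divides it; the quotient is 3b^2+34b+63.
The remaining quadratic factors as (3b+7)(b+9).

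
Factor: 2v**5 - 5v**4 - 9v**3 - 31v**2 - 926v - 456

Trying the rational-root candidates, v = 6 is a root, so (v - 6) is a factor; dividing leaves 2v**4 + 7v**3 + 33v**2 + 167v + 76.
Next, v = -1/2 is a root, so (2v + 1) divides it; the quotient is v**3 + 3v**2 + 15v + 76.
Then v = -4 is a root, so (v + 4) divides it; the quotient is v**2 - v + 19.
The quadratic v**2 - v + 19 has discriminant -75 < 0 and is irreducible over ℤ.

(2v + 1)(v + 4)(v - 6)(v**2 - v + 19)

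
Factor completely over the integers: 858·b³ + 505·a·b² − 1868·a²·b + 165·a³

Group: 15·a·(11·a² − 115·a·b − 66·b²) − 13·b·(11·a² − 115·a·b − 66·b²); both groups contain (11·a² − 115·a·b − 66·b²), so (15·a − 13·b) is a factor with cofactor 11·a² − 115·a·b − 66·b².
The cofactor groups again: 11·a² − 115·a·b − 66·b² = 11·a·(a − 11·b) + 6·b·(a − 11·b); both groups contain (a − 11·b), giving (11·a + 6·b)·(a − 11·b).

(11·a + 6·b)·(15·a − 13·b)·(a − 11·b)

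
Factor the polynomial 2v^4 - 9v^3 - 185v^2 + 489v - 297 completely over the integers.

Testing divisors of the constant over divisors of the leading coefficient, v = -9 is a root, giving the factor (v + 9) and quotient 2v^3 - 27v^2 + 58v - 33.
Continuing, v = 1 is a root, so (v - 1) divides it; the quotient is 2v^2 - 25v + 33.
The remaining quadratic factors as (v - 11)(2v - 3).

(2v - 3)(v + 9)(v - 1)(v - 11)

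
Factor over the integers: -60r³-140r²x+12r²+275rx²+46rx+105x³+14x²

Group: 3r(-20r²-40rx+4r+105x²+14x) + x(-20r²-40rx+4r+105x²+14x); both groups contain (-20r²-40rx+4r+105x²+14x), so (3r+x) is a factor with cofactor -20r²-40rx+4r+105x²+14x.
The cofactor groups again: -20r²-40rx+4r+105x²+14x = -10r(2r+7x) + (15x+2)(2r+7x); both groups contain (2r+7x), giving -(10r-15x-2)(2r+7x).

-(10r-15x-2)(2r+7x)(3r+x)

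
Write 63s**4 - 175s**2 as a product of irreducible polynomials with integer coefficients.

7s**2(3s + 5)(3s - 5)

Factor out 7s**2, leaving 9s**2 - 25, which is a difference of two squares.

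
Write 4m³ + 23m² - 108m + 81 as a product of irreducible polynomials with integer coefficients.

Among the possible rational roots, m = -9 is a root, giving the factor (m + 9) and quotient 4m² - 13m + 9.
The remaining quadratic factors as (m - 1)(4m - 9).

(4m - 9)(m + 9)(m - 1)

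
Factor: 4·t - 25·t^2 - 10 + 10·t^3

Group as (10·t^3 + 4·t) + (-25·t^2 - 10) = 2·t·(5·t^2 + 2) - 5·(5·t^2 + 2).
Both groups share the factor (5·t^2 + 2).

(2·t - 5)·(5·t^2 + 2)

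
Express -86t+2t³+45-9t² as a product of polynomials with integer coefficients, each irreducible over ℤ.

(2t-1)(t+5)(t-9)

By the rational root theorem, t = 9 is a root, so (t-9) is a factor; dividing leaves 2t²+9t-5.
The remaining quadratic factors as (t+5)(2t-1).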